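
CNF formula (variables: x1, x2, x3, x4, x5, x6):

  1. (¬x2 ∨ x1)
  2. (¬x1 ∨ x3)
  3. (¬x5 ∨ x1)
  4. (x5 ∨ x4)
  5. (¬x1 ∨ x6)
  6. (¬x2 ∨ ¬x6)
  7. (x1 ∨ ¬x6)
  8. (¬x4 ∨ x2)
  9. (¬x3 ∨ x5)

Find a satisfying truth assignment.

Branch on x1: take x1 = True.
  then x3 is forced to True.
  then x6 is forced to True.
  then x2 is forced to False.
  then x4 is forced to False.
  then x5 is forced to True.
Check each clause:
  1. (x1 ∨ ¬x2) — x1 is true.
  2. (¬x1 ∨ x3) — x3 is true.
  3. (¬x5 ∨ x1) — x1 is true.
  4. (x5 ∨ x4) — x5 is true.
  5. (x6 ∨ ¬x1) — x6 is true.
  6. (¬x6 ∨ ¬x2) — ¬x2 is true.
  7. (x1 ∨ ¬x6) — x1 is true.
  8. (¬x4 ∨ x2) — ¬x4 is true.
  9. (¬x3 ∨ x5) — x5 is true.

x1=T, x2=F, x3=T, x4=F, x5=T, x6=T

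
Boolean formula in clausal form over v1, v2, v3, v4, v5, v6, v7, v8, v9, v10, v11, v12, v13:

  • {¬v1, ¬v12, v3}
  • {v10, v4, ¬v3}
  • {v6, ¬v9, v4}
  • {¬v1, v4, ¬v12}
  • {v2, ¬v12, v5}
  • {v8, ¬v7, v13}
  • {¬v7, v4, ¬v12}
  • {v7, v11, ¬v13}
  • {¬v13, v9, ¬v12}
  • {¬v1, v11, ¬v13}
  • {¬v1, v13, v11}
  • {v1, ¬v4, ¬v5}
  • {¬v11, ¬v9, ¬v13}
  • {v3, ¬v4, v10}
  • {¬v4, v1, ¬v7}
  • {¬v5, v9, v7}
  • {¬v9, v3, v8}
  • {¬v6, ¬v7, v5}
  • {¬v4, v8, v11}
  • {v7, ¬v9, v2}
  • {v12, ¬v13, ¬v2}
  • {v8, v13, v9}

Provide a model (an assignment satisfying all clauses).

v1 = False  v2 = False  v3 = True  v4 = True  v5 = False  v6 = True  v7 = False  v8 = True  v9 = False  v10 = True  v11 = True  v12 = False  v13 = True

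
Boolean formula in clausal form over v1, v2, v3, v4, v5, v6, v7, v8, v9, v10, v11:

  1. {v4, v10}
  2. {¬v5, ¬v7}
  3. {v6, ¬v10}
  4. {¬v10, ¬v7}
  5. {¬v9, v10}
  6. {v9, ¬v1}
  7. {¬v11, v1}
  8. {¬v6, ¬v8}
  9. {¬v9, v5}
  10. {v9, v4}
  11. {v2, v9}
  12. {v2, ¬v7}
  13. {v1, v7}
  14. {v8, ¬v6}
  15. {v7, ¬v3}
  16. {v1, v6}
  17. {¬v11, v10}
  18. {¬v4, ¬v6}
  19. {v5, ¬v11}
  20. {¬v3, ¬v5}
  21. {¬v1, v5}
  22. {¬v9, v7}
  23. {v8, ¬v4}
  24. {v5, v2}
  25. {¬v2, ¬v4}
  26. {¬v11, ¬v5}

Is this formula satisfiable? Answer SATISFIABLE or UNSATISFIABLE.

UNSATISFIABLE

v5 = True:
  propagation gives v7=False, v1=True, v9=True; an empty clause results — contradiction.
v5 = False:
  propagation gives v9=False, v1=False, v11=False, v4=True; an empty clause results — contradiction.
Every branch closes, so no satisfying assignment exists.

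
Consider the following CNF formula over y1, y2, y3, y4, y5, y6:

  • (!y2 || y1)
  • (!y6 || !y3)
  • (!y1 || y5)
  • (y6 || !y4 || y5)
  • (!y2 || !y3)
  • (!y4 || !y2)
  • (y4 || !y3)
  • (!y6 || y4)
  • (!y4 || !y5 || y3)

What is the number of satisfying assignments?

Satisfying assignments:
  y1=F y2=F y3=F y4=F y5=F y6=F
  y1=F y2=F y3=F y4=F y5=T y6=F
  y1=F y2=F y3=F y4=T y5=F y6=T
  y1=F y2=F y3=T y4=T y5=T y6=F
  y1=T y2=F y3=F y4=F y5=T y6=F
  y1=T y2=F y3=T y4=T y5=T y6=F
  y1=T y2=T y3=F y4=F y5=T y6=F
That's 7 in total.

7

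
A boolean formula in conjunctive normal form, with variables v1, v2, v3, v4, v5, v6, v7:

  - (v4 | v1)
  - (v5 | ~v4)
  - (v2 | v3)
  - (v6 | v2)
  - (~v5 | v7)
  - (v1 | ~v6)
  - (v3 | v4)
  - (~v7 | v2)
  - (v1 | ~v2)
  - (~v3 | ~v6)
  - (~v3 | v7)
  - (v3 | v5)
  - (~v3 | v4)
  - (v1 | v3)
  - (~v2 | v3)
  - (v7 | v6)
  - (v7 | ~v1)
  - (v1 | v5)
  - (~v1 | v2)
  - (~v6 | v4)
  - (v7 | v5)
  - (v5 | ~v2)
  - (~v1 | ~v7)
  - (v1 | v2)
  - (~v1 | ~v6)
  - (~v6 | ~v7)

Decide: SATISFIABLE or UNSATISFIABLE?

v1 = True:
  propagation gives v7=True; an empty clause results — contradiction.
v1 = False:
  propagation gives v4=True, v5=True, v7=True, v6=False; an empty clause results — contradiction.
Every branch closes, so no satisfying assignment exists.

UNSATISFIABLE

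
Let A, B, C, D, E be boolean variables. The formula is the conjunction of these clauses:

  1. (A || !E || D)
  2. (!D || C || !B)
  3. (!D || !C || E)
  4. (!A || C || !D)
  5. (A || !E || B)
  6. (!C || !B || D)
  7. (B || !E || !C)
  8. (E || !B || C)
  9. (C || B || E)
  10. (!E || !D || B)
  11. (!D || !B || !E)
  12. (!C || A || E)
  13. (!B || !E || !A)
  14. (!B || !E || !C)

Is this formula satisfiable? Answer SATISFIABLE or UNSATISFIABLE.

Try A = True.
Set B = False and propagate.
The remaining clauses are satisfied by C = False, D = False, E = True.
So A = True, B = False, C = False, D = False, E = True is a satisfying assignment.

SATISFIABLE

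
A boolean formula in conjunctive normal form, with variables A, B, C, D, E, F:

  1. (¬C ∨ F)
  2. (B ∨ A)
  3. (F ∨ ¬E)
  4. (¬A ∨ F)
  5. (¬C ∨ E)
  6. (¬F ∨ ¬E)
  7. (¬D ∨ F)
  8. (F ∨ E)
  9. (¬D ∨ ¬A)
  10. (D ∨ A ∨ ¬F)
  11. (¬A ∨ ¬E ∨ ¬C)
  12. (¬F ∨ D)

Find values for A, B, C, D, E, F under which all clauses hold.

A = F, B = T, C = F, D = T, E = F, F = T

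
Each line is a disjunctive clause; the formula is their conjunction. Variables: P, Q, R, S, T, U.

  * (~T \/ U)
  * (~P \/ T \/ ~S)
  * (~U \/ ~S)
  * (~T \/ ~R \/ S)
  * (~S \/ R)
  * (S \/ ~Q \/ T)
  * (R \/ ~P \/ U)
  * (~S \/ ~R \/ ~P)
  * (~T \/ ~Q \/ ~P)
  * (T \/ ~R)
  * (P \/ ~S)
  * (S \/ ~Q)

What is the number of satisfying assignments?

5

The models are:
  P=0 Q=0 R=0 S=0 T=0 U=0
  P=0 Q=0 R=0 S=0 T=0 U=1
  P=0 Q=0 R=0 S=0 T=1 U=1
  P=1 Q=0 R=0 S=0 T=0 U=1
  P=1 Q=0 R=0 S=0 T=1 U=1
Count: 5.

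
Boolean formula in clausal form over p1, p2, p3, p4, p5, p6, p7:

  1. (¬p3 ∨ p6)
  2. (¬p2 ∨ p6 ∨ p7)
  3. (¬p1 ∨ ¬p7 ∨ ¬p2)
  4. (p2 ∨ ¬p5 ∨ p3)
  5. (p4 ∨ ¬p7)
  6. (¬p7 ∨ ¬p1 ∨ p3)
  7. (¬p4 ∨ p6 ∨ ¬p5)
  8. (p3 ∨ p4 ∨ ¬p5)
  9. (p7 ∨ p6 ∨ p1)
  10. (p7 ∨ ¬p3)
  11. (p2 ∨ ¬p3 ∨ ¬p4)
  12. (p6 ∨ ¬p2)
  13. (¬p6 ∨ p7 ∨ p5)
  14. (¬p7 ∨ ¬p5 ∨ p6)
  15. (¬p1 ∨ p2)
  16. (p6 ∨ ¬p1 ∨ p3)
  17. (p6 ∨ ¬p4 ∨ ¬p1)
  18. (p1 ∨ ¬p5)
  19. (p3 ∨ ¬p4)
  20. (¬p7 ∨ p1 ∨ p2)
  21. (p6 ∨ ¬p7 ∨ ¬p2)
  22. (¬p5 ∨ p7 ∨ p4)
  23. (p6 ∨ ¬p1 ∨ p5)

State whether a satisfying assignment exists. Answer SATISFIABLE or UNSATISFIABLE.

SATISFIABLE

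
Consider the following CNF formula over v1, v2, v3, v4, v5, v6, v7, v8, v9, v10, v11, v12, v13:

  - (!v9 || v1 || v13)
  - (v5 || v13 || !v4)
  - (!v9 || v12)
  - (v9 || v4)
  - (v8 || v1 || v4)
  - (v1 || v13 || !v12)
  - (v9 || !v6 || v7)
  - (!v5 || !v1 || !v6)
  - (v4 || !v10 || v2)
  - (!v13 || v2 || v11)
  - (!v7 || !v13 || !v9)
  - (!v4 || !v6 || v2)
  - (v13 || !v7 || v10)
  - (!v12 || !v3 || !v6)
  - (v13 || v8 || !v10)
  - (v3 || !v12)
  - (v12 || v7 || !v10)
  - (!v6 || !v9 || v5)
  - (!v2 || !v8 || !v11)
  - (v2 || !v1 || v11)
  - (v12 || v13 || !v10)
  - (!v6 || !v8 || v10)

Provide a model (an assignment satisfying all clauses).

v1=0, v2=1, v3=1, v4=1, v5=1, v6=0, v7=0, v8=0, v9=0, v10=1, v11=1, v12=1, v13=1

Pure literal: v6 appears only negated; assign v6 = False.
Try v1 = False.
The remaining clauses are satisfied by v2 = True, v3 = True, v4 = True, v5 = True, v7 = False, v8 = False, v9 = False, v10 = True, v11 = True, v12 = True, v13 = True.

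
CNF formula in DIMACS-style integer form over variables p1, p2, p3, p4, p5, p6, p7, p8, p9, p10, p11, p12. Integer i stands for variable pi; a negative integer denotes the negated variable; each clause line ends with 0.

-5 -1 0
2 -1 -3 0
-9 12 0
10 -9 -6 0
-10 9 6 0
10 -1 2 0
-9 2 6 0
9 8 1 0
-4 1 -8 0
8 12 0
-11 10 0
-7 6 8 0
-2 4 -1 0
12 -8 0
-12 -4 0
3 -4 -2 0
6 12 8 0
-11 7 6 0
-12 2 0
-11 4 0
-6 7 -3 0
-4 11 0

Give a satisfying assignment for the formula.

Try p1 = False.
Try p2 = True.
For the remaining variables, p3 = False, p4 = False, p5 = True, p6 = True, p7 = False, p8 = True, p9 = False, p10 = False, p11 = False, p12 = True works.
Every clause has at least one true literal under this assignment.

p1 = F, p2 = T, p3 = F, p4 = F, p5 = T, p6 = T, p7 = F, p8 = T, p9 = F, p10 = F, p11 = F, p12 = T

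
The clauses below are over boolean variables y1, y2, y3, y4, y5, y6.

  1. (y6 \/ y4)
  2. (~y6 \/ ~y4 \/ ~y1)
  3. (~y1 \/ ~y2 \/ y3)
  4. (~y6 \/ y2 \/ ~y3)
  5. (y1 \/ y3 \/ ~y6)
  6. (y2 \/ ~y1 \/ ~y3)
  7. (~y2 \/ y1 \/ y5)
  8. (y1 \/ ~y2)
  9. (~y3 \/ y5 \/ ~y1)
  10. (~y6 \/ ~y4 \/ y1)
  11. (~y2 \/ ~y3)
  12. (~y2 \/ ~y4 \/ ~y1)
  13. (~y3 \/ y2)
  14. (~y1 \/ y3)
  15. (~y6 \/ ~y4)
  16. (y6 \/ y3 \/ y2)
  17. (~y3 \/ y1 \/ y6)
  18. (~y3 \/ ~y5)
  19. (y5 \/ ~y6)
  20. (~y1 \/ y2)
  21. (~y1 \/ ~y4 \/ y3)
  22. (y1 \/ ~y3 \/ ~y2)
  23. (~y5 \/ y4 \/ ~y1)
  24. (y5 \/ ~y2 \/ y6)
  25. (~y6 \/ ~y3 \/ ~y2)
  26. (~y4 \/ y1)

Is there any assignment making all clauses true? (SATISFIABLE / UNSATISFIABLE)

y1 = True:
  propagation gives y3=True, y2=True; an empty clause results — contradiction.
y1 = False:
  propagation gives y2=False, y3=False, y6=False; an empty clause results — contradiction.
Every branch closes, so no satisfying assignment exists.

UNSATISFIABLE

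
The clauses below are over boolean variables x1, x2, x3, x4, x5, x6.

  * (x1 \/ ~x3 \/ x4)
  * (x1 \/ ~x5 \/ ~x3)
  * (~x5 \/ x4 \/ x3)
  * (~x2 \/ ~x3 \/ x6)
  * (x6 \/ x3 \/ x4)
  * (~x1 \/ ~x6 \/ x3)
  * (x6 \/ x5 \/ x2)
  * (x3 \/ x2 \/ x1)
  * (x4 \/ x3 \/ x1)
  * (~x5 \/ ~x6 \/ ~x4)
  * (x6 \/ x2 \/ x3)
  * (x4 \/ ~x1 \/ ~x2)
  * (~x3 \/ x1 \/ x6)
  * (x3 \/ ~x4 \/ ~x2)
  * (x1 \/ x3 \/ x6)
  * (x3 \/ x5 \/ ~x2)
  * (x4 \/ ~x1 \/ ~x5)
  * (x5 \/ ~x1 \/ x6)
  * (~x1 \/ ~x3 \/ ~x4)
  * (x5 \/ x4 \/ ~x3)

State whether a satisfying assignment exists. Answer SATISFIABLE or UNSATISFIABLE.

SATISFIABLE

Set x1 = False and propagate.
Branch on x2: take x2 = False.
  then x3 is forced to True.
  then x4 is forced to True.
  then x5 is forced to False.
  then x6 is forced to True.
Every clause has at least one true literal under this assignment.
So x1=F, x2=F, x3=T, x4=T, x5=F, x6=T is a satisfying assignment.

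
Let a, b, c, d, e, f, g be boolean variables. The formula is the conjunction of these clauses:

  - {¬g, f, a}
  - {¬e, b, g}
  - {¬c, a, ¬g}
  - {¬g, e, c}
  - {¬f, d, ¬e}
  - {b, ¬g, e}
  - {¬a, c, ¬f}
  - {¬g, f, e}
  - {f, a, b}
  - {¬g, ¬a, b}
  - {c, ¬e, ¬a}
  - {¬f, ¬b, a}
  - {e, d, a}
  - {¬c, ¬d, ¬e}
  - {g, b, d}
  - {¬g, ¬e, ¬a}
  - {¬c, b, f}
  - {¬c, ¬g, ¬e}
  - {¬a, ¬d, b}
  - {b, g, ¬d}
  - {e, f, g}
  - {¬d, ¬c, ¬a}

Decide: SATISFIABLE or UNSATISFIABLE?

Set a = False and propagate.
Try b = True.
  then f is forced to False.
  then g is forced to False.
  then e is forced to True.
Branch on c: take c = False.
d is now unconstrained; take d = False.
So a=F, b=T, c=F, d=F, e=T, f=F, g=F is a satisfying assignment.

SATISFIABLE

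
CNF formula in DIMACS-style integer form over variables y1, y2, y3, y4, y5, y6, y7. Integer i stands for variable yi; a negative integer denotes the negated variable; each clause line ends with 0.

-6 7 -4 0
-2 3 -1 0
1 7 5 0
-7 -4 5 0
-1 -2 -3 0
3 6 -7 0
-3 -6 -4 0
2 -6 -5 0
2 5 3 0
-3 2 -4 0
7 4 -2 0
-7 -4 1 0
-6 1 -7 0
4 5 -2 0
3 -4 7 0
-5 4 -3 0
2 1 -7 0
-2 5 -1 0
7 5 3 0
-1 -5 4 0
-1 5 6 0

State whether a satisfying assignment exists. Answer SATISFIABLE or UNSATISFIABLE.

SATISFIABLE

Set y1 = False and propagate.
Try y2 = True.
For the remaining variables, y3 = True, y4 = True, y5 = True, y6 = False, y7 = False works.
So y1 = False, y2 = True, y3 = True, y4 = True, y5 = True, y6 = False, y7 = False is a satisfying assignment.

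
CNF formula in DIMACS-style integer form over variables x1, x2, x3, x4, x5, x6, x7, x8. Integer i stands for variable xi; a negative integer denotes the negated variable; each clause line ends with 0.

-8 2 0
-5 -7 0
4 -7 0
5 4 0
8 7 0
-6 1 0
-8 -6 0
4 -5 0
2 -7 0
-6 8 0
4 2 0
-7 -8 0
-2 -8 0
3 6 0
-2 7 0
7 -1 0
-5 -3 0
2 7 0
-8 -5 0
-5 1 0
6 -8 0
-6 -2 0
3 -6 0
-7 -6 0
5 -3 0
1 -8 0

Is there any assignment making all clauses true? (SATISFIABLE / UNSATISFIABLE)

x7 = True:
  propagation gives x5=False, x4=True, x2=True, x8=False; an empty clause results — contradiction.
x7 = False:
  propagation gives x8=True, x2=True; an empty clause results — contradiction.
Every branch closes, so no satisfying assignment exists.

UNSATISFIABLE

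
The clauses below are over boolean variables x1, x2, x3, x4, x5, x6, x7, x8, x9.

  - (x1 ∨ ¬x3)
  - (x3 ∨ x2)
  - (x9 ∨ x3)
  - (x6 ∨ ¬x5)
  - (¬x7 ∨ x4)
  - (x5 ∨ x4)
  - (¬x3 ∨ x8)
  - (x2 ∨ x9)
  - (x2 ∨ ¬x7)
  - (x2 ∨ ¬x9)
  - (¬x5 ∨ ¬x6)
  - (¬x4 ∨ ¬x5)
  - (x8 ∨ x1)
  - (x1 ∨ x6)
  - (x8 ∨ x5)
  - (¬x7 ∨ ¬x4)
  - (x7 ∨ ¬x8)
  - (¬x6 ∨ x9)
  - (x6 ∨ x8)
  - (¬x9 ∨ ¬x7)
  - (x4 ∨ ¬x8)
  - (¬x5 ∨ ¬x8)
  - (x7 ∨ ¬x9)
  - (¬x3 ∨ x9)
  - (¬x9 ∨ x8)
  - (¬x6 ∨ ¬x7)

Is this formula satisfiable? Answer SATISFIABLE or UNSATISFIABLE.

x8 = True:
  propagation gives x7=True, x4=True; an empty clause results — contradiction.
x8 = False:
  propagation gives x3=False, x2=True, x9=True; an empty clause results — contradiction.
Every branch closes, so no satisfying assignment exists.

UNSATISFIABLE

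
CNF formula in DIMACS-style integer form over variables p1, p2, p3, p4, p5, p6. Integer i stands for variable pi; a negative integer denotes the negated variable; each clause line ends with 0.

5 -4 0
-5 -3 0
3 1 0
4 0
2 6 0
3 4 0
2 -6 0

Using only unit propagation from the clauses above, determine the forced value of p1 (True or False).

True

Unit clause (p4) sets p4 = True.
(p5 \/ ~p4) with p4 = True leaves only p5, so p5 = True.
In (~p5 \/ ~p3), ~p5 is now false; ~p3 must hold, so p3 = False.
From (p3 \/ p1) and p3 = False: p1 = True.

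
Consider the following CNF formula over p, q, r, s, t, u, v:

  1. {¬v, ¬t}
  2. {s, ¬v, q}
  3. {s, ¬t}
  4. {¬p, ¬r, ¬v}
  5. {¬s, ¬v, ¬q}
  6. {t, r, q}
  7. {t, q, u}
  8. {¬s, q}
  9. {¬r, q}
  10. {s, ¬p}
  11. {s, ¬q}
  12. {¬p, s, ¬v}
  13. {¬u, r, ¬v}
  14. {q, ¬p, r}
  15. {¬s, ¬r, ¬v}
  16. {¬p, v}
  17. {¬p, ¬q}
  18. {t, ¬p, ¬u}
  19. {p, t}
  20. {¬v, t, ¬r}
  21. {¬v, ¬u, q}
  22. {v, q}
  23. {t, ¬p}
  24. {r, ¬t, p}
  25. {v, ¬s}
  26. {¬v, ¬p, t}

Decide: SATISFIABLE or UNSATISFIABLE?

UNSATISFIABLE

v = True:
  propagation gives t=False, p=True; an empty clause results — contradiction.
v = False:
  propagation gives p=False, t=True, s=True; an empty clause results — contradiction.
Every branch closes, so no satisfying assignment exists.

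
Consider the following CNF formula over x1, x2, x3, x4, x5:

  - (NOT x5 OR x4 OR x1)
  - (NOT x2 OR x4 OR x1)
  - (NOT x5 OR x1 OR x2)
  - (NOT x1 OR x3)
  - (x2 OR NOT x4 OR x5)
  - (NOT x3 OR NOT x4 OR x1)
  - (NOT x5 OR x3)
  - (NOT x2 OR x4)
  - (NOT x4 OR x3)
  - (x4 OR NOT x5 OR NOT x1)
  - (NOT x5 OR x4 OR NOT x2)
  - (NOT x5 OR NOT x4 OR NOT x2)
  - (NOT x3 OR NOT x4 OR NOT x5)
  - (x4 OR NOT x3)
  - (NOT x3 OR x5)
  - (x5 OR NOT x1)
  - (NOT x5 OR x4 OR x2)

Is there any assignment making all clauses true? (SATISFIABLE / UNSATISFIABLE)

Branch on x1: take x1 = False.
Branch on x2: take x2 = False.
  then x5 is forced to False.
  then x4 is forced to False.
  then x3 is forced to False.
So x1=F, x2=F, x3=F, x4=F, x5=F is a satisfying assignment.

SATISFIABLE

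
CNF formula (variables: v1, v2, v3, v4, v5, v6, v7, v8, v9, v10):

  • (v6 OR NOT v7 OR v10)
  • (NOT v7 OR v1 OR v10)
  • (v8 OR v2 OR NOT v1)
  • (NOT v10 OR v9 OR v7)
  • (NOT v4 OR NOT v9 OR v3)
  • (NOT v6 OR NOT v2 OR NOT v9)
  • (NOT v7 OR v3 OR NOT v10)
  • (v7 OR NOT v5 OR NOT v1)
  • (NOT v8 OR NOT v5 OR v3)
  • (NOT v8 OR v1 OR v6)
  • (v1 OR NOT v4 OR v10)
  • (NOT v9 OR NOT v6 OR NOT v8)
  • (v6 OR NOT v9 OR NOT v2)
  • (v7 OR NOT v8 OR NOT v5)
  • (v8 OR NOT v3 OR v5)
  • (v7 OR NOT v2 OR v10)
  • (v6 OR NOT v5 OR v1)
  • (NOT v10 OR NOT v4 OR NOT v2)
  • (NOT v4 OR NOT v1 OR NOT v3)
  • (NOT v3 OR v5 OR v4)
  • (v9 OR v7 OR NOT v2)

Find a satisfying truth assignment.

v1 = F, v2 = F, v3 = F, v4 = F, v5 = F, v6 = T, v7 = F, v8 = T, v9 = F, v10 = F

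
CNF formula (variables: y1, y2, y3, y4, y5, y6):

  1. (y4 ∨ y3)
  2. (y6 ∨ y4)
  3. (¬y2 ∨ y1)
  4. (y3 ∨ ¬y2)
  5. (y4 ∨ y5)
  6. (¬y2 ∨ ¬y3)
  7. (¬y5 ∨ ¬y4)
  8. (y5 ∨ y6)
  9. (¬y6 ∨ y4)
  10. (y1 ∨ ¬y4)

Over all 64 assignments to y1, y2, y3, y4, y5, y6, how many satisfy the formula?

The models are:
  y1=T y2=F y3=F y4=T y5=F y6=T
  y1=T y2=F y3=T y4=T y5=F y6=T
Count: 2.

2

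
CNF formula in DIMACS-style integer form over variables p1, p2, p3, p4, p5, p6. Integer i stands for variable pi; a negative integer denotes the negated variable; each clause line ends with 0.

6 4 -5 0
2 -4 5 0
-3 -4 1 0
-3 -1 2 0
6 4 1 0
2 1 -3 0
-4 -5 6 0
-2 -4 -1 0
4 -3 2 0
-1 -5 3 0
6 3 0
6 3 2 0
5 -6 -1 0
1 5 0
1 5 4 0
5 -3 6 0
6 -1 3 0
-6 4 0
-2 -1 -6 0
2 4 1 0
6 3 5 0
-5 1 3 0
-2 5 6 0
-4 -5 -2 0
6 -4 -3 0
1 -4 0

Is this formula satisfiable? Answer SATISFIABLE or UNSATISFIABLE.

p1 = True:
  p6 = True:
    propagation gives p5=True, p3=True, p2=True; an empty clause results — contradiction.
  p6 = False:
    propagation gives p3=True, p2=True, p4=False, p5=False; an empty clause results — contradiction.
p1 = False:
  propagation gives p5=True, p3=True, p4=False, p6=True; an empty clause results — contradiction.
Every branch closes, so no satisfying assignment exists.

UNSATISFIABLE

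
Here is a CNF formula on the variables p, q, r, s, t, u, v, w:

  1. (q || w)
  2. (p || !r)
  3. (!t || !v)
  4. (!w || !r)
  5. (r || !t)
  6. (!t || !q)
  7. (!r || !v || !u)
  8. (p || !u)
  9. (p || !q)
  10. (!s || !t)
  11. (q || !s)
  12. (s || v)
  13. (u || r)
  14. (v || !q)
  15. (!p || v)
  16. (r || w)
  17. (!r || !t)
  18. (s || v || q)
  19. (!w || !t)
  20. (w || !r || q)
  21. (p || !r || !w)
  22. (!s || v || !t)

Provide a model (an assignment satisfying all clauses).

p=T  q=T  r=F  s=F  t=F  u=T  v=T  w=T

Check each clause:
  1. (w || q) — w is true.
  2. (p || !r) — p is true.
  3. (!v || !t) — !t is true.
  4. (!w || !r) — !r is true.
  5. (r || !t) — !t is true.
  6. (!q || !t) — !t is true.
  7. (!v || !u || !r) — !r is true.
  8. (!u || p) — p is true.
  9. (p || !q) — p is true.
  10. (!s || !t) — !t is true.
  11. (q || !s) — q is true.
  12. (v || s) — v is true.
  13. (u || r) — u is true.
  14. (v || !q) — v is true.
  15. (!p || v) — v is true.
  16. (w || r) — w is true.
  17. (!r || !t) — !t is true.
  18. (q || v || s) — q is true.
  19. (!t || !w) — !t is true.
  20. (q || !r || w) — w is true.
  21. (!r || !w || p) — p is true.
  22. (v || !t || !s) — !t is true.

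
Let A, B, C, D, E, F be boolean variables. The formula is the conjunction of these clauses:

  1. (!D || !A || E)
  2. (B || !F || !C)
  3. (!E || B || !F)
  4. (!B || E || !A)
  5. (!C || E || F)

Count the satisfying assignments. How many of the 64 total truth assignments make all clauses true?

36

Case analysis on E and B:
  E=T, B=T: A, C, D, F free → 2^4 = 16.
  E=T, B=F: forces F=F; A, C, D free → 2^3 = 8.
  E=F, B=T: D free; 3 ways for (A,C,F) × 2^1 = 6.
  E=F, B=F: F free; 3 ways for (A,C,D) × 2^1 = 6.
Total: 16 + 8 + 6 + 6 = 36.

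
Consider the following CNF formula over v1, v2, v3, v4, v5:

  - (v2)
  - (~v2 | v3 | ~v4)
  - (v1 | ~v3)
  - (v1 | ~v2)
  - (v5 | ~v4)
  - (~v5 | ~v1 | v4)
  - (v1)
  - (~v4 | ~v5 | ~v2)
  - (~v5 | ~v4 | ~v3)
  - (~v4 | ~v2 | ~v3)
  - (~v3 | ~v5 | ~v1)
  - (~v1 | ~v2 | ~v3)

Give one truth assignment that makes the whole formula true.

(v2) is a unit clause, so v2 = True.
Unit propagation: (v1) forces v1 = True.
(~v3) is a unit clause, so v3 = False.
(~v4) is a unit clause, so v4 = False.
(~v5) is a unit clause, so v5 = False.

v1=1, v2=1, v3=0, v4=0, v5=0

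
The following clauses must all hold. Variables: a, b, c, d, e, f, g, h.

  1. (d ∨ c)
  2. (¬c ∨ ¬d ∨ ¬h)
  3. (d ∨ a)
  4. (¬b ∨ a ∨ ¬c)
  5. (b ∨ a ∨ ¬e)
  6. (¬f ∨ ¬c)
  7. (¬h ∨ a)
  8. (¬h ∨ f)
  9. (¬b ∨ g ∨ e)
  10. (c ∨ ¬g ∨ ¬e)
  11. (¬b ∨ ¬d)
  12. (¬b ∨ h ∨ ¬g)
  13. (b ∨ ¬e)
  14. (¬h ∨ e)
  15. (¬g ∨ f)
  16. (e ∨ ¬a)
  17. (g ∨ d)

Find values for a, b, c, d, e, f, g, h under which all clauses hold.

a=F  b=F  c=F  d=T  e=F  f=T  g=F  h=F

Branch on a: take a = False.
  then d is forced to True.
  then h is forced to False.
  then b is forced to False.
  then e is forced to False.
Branch on c: take c = False.
Set f = True and propagate.
g is now unconstrained; take g = False.
Check each clause:
  1. (d ∨ c) — d is true.
  2. (¬d ∨ ¬c ∨ ¬h) — ¬h is true.
  3. (d ∨ a) — d is true.
  4. (¬c ∨ a ∨ ¬b) — ¬c is true.
  5. (b ∨ a ∨ ¬e) — ¬e is true.
  6. (¬c ∨ ¬f) — ¬c is true.
  7. (¬h ∨ a) — ¬h is true.
  8. (f ∨ ¬h) — ¬h is true.
  9. (e ∨ g ∨ ¬b) — ¬b is true.
  10. (¬g ∨ ¬e ∨ c) — ¬g is true.
  11. (¬d ∨ ¬b) — ¬b is true.
  12. (¬g ∨ h ∨ ¬b) — ¬g is true.
  13. (¬e ∨ b) — ¬e is true.
  14. (¬h ∨ e) — ¬h is true.
  15. (f ∨ ¬g) — ¬g is true.
  16. (e ∨ ¬a) — ¬a is true.
  17. (g ∨ d) — d is true.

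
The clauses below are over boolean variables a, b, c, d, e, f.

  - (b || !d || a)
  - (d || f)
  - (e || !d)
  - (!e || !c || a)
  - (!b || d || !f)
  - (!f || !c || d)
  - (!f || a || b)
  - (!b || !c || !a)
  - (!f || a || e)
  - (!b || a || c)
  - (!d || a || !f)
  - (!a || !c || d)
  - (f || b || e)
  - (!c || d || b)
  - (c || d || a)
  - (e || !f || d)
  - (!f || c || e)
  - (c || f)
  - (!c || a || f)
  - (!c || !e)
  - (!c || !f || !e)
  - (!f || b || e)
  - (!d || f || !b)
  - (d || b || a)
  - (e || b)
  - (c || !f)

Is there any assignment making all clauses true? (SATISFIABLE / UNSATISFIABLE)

UNSATISFIABLE

f = True:
  propagation gives c=True, d=True, e=True; an empty clause results — contradiction.
f = False:
  propagation gives d=True, e=True, c=True; an empty clause results — contradiction.
Every branch closes, so no satisfying assignment exists.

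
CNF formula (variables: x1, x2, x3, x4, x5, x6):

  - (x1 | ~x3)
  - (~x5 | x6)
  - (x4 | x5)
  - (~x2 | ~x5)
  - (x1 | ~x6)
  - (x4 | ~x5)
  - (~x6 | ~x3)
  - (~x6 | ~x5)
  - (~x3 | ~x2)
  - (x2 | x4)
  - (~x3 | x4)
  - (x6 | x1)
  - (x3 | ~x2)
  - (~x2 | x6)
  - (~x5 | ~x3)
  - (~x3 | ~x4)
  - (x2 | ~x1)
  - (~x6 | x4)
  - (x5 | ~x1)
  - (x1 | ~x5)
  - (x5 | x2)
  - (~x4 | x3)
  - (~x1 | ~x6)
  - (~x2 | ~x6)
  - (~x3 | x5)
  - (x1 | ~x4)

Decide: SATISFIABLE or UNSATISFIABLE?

x5 = True:
  propagation gives x6=True; an empty clause results — contradiction.
x5 = False:
  propagation gives x4=True, x3=False; an empty clause results — contradiction.
Every branch closes, so no satisfying assignment exists.

UNSATISFIABLE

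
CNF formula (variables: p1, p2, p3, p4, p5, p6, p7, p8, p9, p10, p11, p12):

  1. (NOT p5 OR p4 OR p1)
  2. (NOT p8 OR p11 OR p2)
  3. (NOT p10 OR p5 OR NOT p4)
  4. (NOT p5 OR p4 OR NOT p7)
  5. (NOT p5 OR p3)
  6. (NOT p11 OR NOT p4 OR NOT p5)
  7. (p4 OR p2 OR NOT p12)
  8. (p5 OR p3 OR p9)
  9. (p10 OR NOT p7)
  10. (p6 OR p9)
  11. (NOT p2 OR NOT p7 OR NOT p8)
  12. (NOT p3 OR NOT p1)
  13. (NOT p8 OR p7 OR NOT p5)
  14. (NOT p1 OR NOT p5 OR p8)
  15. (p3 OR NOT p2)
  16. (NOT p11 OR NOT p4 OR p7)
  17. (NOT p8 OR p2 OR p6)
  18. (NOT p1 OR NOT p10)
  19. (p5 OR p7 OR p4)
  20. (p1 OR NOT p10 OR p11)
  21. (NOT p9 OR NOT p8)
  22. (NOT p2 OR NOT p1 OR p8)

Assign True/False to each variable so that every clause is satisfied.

p12 occurs only negated in the remaining clauses — set p12 = False.
Set p1 = False and propagate.
Branch on p2: take p2 = True.
  then p3 is forced to True.
Set p4 = True and propagate.
The remaining clauses are satisfied by p5 = False, p6 = False, p7 = False, p8 = False, p9 = True, p10 = False, p11 = False.
Every clause has at least one true literal under this assignment.

p1 = False, p2 = True, p3 = True, p4 = True, p5 = False, p6 = False, p7 = False, p8 = False, p9 = True, p10 = False, p11 = False, p12 = False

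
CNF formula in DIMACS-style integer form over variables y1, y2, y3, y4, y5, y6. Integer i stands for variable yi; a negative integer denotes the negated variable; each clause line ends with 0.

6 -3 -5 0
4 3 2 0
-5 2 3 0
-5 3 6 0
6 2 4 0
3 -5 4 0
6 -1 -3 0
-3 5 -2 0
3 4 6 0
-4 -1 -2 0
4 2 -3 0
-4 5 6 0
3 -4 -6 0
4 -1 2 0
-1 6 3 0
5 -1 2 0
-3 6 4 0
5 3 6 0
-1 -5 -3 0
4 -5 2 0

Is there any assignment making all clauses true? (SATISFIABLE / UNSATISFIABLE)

y1 occurs only negated in the remaining clauses — set y1 = False.
Try y2 = True.
Try y3 = True.
  then y5 is forced to True.
  then y6 is forced to True.
y4 is now unconstrained; take y4 = True.
Every clause has at least one true literal under this assignment.
So y1 = 0, y2 = 1, y3 = 1, y4 = 1, y5 = 1, y6 = 1 is a satisfying assignment.

SATISFIABLE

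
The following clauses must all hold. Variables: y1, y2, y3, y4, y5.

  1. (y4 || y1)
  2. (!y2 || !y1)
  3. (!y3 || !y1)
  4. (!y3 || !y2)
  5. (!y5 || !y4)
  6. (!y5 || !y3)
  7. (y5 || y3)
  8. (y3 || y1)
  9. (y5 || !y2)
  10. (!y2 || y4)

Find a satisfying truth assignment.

y1 = F  y2 = F  y3 = T  y4 = T  y5 = F

Check each clause:
  1. (y1 || y4) — y4 is true.
  2. (!y1 || !y2) — !y2 is true.
  3. (!y3 || !y1) — !y1 is true.
  4. (!y2 || !y3) — !y2 is true.
  5. (!y5 || !y4) — !y5 is true.
  6. (!y5 || !y3) — !y5 is true.
  7. (y3 || y5) — y3 is true.
  8. (y3 || y1) — y3 is true.
  9. (!y2 || y5) — !y2 is true.
  10. (y4 || !y2) — y4 is true.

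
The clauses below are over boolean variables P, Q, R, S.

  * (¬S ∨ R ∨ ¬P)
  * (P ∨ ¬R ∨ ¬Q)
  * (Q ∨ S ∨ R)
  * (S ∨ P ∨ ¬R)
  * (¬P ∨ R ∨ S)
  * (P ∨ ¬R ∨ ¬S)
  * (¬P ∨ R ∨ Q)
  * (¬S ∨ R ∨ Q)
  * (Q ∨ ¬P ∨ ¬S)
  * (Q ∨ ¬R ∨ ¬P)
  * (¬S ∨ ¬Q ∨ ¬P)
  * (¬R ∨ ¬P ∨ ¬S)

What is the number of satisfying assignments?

Satisfying assignments:
  P=0 Q=1 R=0 S=0
  P=0 Q=1 R=0 S=1
  P=1 Q=1 R=1 S=0
Count: 3.

3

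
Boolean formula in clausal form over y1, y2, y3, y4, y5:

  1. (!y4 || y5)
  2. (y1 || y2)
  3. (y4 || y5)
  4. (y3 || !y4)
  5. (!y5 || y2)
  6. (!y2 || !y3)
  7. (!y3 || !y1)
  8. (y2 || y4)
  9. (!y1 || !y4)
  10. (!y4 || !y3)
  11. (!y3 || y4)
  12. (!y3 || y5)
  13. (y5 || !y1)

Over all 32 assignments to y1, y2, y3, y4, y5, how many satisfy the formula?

2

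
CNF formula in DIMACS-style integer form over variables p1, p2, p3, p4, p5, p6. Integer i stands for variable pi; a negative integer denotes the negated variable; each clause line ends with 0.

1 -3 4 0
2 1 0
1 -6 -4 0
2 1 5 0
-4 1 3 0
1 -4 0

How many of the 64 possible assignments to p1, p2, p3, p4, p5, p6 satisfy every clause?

Case analysis on p1 and p4:
  p1=T, p4=T: p2, p3, p5, p6 free → 2^4 = 16.
  p1=T, p4=F: p2, p3, p5, p6 free → 2^4 = 16.
  p1=F, p4=T: a clause becomes empty — 0.
  p1=F, p4=F: remaining (p2,p3,p5,p6) ∈ {(T,F,F,F); (T,F,F,T); (T,F,T,F); (T,F,T,T)} — 4.
Total: 16 + 16 + 0 + 4 = 36.

36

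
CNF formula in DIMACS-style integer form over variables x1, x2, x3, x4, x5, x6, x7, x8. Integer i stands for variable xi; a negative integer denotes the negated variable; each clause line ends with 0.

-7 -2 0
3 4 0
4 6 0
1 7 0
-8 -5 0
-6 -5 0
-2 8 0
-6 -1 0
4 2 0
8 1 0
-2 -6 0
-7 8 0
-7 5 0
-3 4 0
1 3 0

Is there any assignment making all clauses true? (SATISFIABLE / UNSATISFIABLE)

SATISFIABLE

Pure literal: x4 appears only positively; assign x4 = True.
Set x1 = True and propagate.
  then x6 is forced to False.
For the remaining variables, x2 = False, x3 = False, x5 = False, x7 = False, x8 = True works.
So x1=True, x2=False, x3=False, x4=True, x5=False, x6=False, x7=False, x8=True is a satisfying assignment.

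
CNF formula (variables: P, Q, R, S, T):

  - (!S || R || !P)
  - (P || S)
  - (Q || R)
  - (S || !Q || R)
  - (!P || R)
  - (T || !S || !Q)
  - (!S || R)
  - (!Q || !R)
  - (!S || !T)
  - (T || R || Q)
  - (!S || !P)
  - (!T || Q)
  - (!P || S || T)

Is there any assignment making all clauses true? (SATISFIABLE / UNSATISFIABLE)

Try P = False.
  then S is forced to True.
  then R is forced to True.
  then Q is forced to False.
  then T is forced to False.
So P=F, Q=F, R=T, S=T, T=F is a satisfying assignment.

SATISFIABLE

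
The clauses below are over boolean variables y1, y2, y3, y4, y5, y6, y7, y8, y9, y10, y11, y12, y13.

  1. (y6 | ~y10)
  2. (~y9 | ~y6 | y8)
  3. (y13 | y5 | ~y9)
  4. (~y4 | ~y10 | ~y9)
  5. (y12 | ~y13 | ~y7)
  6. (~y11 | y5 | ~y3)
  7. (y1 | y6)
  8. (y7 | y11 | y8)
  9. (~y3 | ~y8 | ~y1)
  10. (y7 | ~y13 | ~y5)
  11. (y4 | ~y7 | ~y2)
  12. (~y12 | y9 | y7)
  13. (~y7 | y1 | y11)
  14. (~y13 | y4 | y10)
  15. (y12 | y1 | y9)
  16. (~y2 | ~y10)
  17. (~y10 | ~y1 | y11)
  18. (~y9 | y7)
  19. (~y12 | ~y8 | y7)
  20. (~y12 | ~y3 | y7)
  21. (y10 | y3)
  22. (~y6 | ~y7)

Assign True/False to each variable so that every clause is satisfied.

y1=T, y2=T, y3=T, y4=T, y5=T, y6=F, y7=T, y8=F, y9=T, y10=F, y11=T, y12=T, y13=F

Check each clause:
  1. (~y10 | y6) — ~y10 is true.
  2. (~y9 | ~y6 | y8) — ~y6 is true.
  3. (y13 | y5 | ~y9) — y5 is true.
  4. (~y9 | ~y10 | ~y4) — ~y10 is true.
  5. (~y7 | y12 | ~y13) — ~y13 is true.
  6. (~y11 | ~y3 | y5) — y5 is true.
  7. (y1 | y6) — y1 is true.
  8. (y8 | y11 | y7) — y11 is true.
  9. (~y8 | ~y3 | ~y1) — ~y8 is true.
  10. (~y13 | y7 | ~y5) — ~y13 is true.
  11. (~y7 | ~y2 | y4) — y4 is true.
  12. (y7 | ~y12 | y9) — y9 is true.
  13. (y11 | ~y7 | y1) — y11 is true.
  14. (~y13 | y4 | y10) — ~y13 is true.
  15. (y12 | y1 | y9) — y1 is true.
  16. (~y2 | ~y10) — ~y10 is true.
  17. (~y1 | ~y10 | y11) — y11 is true.
  18. (~y9 | y7) — y7 is true.
  19. (~y12 | ~y8 | y7) — ~y8 is true.
  20. (~y3 | y7 | ~y12) — y7 is true.
  21. (y3 | y10) — y3 is true.
  22. (~y7 | ~y6) — ~y6 is true.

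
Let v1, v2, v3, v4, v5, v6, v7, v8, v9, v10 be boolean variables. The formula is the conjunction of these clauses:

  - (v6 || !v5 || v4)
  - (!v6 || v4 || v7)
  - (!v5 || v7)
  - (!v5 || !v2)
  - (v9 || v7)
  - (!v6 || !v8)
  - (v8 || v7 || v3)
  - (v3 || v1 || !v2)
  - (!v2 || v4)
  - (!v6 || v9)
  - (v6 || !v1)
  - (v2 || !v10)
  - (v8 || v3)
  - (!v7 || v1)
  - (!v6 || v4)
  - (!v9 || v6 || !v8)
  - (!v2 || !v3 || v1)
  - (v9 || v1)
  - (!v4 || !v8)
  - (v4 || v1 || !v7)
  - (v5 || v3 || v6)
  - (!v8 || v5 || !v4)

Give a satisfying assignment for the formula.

v1 = False, v2 = False, v3 = True, v4 = False, v5 = False, v6 = False, v7 = False, v8 = False, v9 = True, v10 = False

Check each clause:
  1. (!v5 || v4 || v6) — !v5 is true.
  2. (v4 || !v6 || v7) — !v6 is true.
  3. (v7 || !v5) — !v5 is true.
  4. (!v5 || !v2) — !v5 is true.
  5. (v9 || v7) — v9 is true.
  6. (!v6 || !v8) — !v8 is true.
  7. (v8 || v7 || v3) — v3 is true.
  8. (!v2 || v3 || v1) — v3 is true.
  9. (!v2 || v4) — !v2 is true.
  10. (!v6 || v9) — v9 is true.
  11. (!v1 || v6) — !v1 is true.
  12. (!v10 || v2) — !v10 is true.
  13. (v8 || v3) — v3 is true.
  14. (v1 || !v7) — !v7 is true.
  15. (v4 || !v6) — !v6 is true.
  16. (v6 || !v8 || !v9) — !v8 is true.
  17. (!v3 || v1 || !v2) — !v2 is true.
  18. (v1 || v9) — v9 is true.
  19. (!v8 || !v4) — !v8 is true.
  20. (v1 || v4 || !v7) — !v7 is true.
  21. (v5 || v3 || v6) — v3 is true.
  22. (!v8 || !v4 || v5) — !v8 is true.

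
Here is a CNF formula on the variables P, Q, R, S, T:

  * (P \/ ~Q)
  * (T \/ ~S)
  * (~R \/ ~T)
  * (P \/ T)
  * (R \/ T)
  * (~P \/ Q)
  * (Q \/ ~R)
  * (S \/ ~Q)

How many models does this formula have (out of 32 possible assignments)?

3

The models are:
  P=F Q=F R=F S=F T=T
  P=F Q=F R=F S=T T=T
  P=T Q=T R=F S=T T=T
Count: 3.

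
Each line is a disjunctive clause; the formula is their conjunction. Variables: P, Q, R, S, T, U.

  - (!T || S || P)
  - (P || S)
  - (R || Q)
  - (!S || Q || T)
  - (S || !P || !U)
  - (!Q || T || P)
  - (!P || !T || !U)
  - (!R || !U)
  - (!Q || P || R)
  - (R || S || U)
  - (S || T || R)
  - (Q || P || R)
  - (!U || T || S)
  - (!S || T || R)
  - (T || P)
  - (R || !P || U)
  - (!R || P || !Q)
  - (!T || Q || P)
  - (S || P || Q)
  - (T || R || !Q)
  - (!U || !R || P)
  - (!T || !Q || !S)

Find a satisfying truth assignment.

P=T  Q=F  R=T  S=F  T=T  U=F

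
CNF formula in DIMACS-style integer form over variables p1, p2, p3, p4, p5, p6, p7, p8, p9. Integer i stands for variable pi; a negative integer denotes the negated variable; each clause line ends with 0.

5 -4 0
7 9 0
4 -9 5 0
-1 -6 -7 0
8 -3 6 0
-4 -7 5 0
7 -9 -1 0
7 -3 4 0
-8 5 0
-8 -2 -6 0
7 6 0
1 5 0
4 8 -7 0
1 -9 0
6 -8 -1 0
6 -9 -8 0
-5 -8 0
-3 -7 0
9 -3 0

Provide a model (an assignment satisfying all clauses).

p1=0  p2=1  p3=0  p4=1  p5=1  p6=0  p7=1  p8=0  p9=0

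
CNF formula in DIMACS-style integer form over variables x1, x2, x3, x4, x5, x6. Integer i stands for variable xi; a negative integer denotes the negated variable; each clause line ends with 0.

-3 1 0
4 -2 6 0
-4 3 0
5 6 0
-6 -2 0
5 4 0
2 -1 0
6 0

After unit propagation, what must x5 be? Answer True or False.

Unit clause (x6) sets x6 = True.
(¬x6 ∨ ¬x2): since x6 = True, the clause reduces to (¬x2). x2 = False.
(x2 ∨ ¬x1): since x2 = False, the clause reduces to (¬x1). x1 = False.
(¬x3 ∨ x1): since x1 = False, the clause reduces to (¬x3). x3 = False.
In (x3 ∨ ¬x4), x3 is now false; ¬x4 must hold, so x4 = False.
(x4 ∨ x5): since x4 = False, the clause reduces to (x5). x5 = True.

True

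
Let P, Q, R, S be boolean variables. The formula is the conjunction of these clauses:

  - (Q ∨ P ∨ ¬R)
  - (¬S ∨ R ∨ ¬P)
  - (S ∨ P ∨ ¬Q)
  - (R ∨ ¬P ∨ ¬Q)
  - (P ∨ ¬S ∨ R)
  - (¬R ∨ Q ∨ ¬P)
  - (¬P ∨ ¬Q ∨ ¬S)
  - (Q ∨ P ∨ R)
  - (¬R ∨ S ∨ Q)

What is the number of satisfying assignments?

The models are:
  P=F Q=T R=T S=T
  P=T Q=F R=F S=F
  P=T Q=T R=T S=F
That's 3 in total.

3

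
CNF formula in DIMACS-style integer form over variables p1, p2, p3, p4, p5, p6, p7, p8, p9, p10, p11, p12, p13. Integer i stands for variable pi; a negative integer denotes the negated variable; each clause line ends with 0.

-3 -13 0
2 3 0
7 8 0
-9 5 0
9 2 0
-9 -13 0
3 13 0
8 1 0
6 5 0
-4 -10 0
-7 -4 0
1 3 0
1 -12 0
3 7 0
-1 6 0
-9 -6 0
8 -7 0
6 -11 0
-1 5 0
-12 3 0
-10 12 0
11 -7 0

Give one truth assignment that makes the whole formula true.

Pure literal: p2 appears only positively; assign p2 = True.
Pure literal: p4 appears only negated; assign p4 = False.
Branch on p1: take p1 = False.
  then p8 is forced to True.
  then p3 is forced to True.
  then p13 is forced to False.
  then p12 is forced to False.
  then p10 is forced to False.
Try p5 = False.
  then p9 is forced to False.
  then p6 is forced to True.
For the remaining variables, p7 = False, p11 = False works.

p1=F, p2=T, p3=T, p4=F, p5=F, p6=T, p7=F, p8=T, p9=F, p10=F, p11=F, p12=F, p13=F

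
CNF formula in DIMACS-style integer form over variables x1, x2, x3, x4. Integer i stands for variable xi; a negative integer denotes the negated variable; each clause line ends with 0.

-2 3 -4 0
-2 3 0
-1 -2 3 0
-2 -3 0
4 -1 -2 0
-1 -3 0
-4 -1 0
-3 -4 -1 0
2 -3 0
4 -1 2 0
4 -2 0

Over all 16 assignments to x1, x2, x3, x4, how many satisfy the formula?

The models are:
  x1=0 x2=0 x3=0 x4=0
  x1=0 x2=0 x3=0 x4=1
Count: 2.

2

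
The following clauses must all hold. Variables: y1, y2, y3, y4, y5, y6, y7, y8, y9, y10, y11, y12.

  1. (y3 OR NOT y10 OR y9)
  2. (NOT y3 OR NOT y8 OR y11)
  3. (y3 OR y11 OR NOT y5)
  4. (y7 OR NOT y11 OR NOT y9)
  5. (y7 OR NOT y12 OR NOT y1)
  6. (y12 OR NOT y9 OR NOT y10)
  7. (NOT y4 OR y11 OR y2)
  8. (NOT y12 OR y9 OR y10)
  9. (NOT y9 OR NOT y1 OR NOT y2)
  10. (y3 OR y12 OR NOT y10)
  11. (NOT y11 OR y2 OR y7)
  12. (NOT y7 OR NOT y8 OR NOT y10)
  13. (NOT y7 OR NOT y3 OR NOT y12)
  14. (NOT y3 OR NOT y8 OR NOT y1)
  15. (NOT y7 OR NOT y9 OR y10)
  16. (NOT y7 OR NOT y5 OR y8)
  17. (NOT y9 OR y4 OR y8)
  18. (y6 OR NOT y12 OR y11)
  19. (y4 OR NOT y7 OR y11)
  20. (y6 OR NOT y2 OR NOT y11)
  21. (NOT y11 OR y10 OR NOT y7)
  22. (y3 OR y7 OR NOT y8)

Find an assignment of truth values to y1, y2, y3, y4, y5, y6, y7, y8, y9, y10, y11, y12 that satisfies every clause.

Pure literal: y1 appears only negated; assign y1 = False.
y5 occurs only negated in the remaining clauses — set y5 = False.
Branch on y2: take y2 = True.
Branch on y3: take y3 = False.
The remaining clauses are satisfied by y4 = True, y6 = True, y7 = False, y8 = False, y9 = True, y10 = False, y11 = False, y12 = False.

y1=F, y2=T, y3=F, y4=T, y5=F, y6=T, y7=F, y8=F, y9=T, y10=F, y11=F, y12=F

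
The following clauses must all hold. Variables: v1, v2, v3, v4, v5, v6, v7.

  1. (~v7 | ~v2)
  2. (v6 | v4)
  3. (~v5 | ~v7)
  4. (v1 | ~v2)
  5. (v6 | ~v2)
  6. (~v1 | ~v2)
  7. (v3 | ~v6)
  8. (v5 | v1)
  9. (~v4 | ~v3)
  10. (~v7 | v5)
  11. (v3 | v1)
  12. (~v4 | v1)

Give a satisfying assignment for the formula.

Pure literal: v2 appears only negated; assign v2 = False.
v7 occurs only negated in the remaining clauses — set v7 = False.
Branch on v1: take v1 = False.
  then v5 is forced to True.
  then v3 is forced to True.
  then v4 is forced to False.
  then v6 is forced to True.
Every clause has at least one true literal under this assignment.

v1=F, v2=F, v3=T, v4=F, v5=T, v6=T, v7=F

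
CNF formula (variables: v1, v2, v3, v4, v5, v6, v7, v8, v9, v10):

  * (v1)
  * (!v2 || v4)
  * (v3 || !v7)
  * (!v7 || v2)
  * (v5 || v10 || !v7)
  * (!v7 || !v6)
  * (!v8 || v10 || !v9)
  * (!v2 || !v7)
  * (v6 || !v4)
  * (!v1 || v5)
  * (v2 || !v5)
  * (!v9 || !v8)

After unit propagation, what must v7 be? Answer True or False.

False

Unit clause (v1) sets v1 = True.
In (v5 || !v1), !v1 is now false; v5 must hold, so v5 = True.
(!v5 || v2): since v5 = True, the clause reduces to (v2). v2 = True.
(!v2 || v4) with v2 = True leaves only v4, so v4 = True.
From (!v7 || !v2) and v2 = True: v7 = False.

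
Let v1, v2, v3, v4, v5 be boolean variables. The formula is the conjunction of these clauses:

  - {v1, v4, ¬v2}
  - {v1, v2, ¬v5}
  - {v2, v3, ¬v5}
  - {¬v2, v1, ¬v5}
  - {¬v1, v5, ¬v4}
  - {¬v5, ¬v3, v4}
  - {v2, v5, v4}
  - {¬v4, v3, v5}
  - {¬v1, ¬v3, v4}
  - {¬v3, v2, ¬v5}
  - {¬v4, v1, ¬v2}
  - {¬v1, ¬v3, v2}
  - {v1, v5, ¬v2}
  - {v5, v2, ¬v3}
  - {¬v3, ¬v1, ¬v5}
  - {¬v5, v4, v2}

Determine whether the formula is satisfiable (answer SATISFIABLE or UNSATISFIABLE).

Set v1 = True and propagate.
Try v2 = True.
Branch on v3: take v3 = False.
For the remaining variables, v4 = True, v5 = True works.
So v1 = True, v2 = True, v3 = False, v4 = True, v5 = True is a satisfying assignment.

SATISFIABLE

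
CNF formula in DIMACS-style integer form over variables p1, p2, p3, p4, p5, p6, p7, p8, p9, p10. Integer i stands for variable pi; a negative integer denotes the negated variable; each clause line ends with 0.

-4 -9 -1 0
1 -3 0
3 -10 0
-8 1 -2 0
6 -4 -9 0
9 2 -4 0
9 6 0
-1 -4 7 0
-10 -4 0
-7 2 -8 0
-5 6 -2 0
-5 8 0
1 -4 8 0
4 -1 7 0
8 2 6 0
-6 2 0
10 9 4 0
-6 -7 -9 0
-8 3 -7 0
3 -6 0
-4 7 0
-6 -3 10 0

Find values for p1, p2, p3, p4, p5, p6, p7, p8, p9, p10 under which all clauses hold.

Branch on p1: take p1 = False.
  then p3 is forced to False.
  then p10 is forced to False.
  then p6 is forced to False.
  then p9 is forced to True.
  then p4 is forced to False.
Branch on p2: take p2 = False.
  then p8 is forced to True.
  then p7 is forced to False.
p5 is now unconstrained; take p5 = True.
Every clause has at least one true literal under this assignment.

p1 = False, p2 = False, p3 = False, p4 = False, p5 = True, p6 = False, p7 = False, p8 = True, p9 = True, p10 = False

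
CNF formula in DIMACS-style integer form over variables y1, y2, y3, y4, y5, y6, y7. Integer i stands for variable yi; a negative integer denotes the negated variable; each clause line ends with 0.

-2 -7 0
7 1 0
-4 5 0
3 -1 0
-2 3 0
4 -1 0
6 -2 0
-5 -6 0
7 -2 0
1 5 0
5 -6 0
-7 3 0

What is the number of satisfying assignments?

The models are:
  y1=0 y2=0 y3=1 y4=0 y5=1 y6=0 y7=1
  y1=0 y2=0 y3=1 y4=1 y5=1 y6=0 y7=1
  y1=1 y2=0 y3=1 y4=1 y5=1 y6=0 y7=0
  y1=1 y2=0 y3=1 y4=1 y5=1 y6=0 y7=1
That's 4 in total.

4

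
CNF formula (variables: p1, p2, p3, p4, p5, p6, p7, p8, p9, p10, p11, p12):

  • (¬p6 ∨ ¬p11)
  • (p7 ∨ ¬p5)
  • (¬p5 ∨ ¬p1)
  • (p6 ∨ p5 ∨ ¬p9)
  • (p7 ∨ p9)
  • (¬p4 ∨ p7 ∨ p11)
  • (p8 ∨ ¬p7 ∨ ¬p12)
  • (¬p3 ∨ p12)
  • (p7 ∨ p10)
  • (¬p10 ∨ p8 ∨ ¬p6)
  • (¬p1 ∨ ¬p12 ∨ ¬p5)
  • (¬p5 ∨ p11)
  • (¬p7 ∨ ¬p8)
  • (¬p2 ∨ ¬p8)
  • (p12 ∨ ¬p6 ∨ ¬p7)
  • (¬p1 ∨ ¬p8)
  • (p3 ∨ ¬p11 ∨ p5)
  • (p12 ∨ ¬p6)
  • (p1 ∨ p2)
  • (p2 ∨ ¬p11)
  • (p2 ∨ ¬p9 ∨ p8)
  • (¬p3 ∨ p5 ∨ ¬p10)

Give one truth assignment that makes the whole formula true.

p4 occurs only negated in the remaining clauses — set p4 = False.
Branch on p1: take p1 = True.
  then p5 is forced to False.
  then p8 is forced to False.
Try p2 = False.
  then p11 is forced to False.
  then p9 is forced to False.
  then p7 is forced to True.
  then p12 is forced to False.
  then p3 is forced to False.
  then p6 is forced to False.
p10 is now unconstrained; take p10 = True.
Every clause has at least one true literal under this assignment.

p1=T  p2=F  p3=F  p4=F  p5=F  p6=F  p7=T  p8=F  p9=F  p10=T  p11=F  p12=F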